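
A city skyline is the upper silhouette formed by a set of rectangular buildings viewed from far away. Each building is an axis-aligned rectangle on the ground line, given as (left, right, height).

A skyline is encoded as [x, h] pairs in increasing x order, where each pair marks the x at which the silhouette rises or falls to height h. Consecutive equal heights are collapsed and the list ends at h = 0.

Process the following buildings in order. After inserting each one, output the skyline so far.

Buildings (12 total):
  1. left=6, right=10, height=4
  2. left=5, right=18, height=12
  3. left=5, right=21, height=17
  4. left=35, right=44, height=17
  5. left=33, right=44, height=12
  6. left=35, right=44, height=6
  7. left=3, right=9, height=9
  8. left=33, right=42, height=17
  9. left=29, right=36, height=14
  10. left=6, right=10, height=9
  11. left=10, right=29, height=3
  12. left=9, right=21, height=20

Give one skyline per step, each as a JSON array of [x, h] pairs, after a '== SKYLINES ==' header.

== SKYLINES ==
[[6,4],[10,0]]
[[5,12],[18,0]]
[[5,17],[21,0]]
[[5,17],[21,0],[35,17],[44,0]]
[[5,17],[21,0],[33,12],[35,17],[44,0]]
[[5,17],[21,0],[33,12],[35,17],[44,0]]
[[3,9],[5,17],[21,0],[33,12],[35,17],[44,0]]
[[3,9],[5,17],[21,0],[33,17],[44,0]]
[[3,9],[5,17],[21,0],[29,14],[33,17],[44,0]]
[[3,9],[5,17],[21,0],[29,14],[33,17],[44,0]]
[[3,9],[5,17],[21,3],[29,14],[33,17],[44,0]]
[[3,9],[5,17],[9,20],[21,3],[29,14],[33,17],[44,0]]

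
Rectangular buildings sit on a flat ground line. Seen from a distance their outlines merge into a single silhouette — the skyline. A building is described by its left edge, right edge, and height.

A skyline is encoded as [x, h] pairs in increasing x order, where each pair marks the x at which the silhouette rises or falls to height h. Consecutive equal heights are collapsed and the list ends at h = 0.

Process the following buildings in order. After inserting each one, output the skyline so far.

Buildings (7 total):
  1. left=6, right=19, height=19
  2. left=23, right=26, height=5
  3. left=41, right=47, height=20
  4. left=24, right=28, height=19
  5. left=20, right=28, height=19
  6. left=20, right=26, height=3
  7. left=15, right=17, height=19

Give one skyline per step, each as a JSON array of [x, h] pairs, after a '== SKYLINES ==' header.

== SKYLINES ==
[[6,19],[19,0]]
[[6,19],[19,0],[23,5],[26,0]]
[[6,19],[19,0],[23,5],[26,0],[41,20],[47,0]]
[[6,19],[19,0],[23,5],[24,19],[28,0],[41,20],[47,0]]
[[6,19],[19,0],[20,19],[28,0],[41,20],[47,0]]
[[6,19],[19,0],[20,19],[28,0],[41,20],[47,0]]
[[6,19],[19,0],[20,19],[28,0],[41,20],[47,0]]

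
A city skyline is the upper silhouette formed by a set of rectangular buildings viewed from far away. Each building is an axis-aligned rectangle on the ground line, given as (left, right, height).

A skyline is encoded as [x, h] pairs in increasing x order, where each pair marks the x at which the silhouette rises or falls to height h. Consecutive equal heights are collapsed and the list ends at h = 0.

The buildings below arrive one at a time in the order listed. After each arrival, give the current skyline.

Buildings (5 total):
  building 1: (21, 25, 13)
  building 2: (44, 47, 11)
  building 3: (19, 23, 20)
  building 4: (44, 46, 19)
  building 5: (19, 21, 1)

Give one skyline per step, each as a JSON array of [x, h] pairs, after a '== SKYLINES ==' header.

== SKYLINES ==
[[21,13],[25,0]]
[[21,13],[25,0],[44,11],[47,0]]
[[19,20],[23,13],[25,0],[44,11],[47,0]]
[[19,20],[23,13],[25,0],[44,19],[46,11],[47,0]]
[[19,20],[23,13],[25,0],[44,19],[46,11],[47,0]]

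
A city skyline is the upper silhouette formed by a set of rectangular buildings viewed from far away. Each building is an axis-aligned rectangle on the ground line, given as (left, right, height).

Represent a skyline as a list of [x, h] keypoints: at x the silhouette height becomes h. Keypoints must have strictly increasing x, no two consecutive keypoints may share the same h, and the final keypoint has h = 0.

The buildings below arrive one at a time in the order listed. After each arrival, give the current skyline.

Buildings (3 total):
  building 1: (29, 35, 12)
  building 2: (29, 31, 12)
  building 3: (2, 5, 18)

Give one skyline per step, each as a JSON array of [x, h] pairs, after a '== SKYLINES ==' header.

== SKYLINES ==
[[29,12],[35,0]]
[[29,12],[35,0]]
[[2,18],[5,0],[29,12],[35,0]]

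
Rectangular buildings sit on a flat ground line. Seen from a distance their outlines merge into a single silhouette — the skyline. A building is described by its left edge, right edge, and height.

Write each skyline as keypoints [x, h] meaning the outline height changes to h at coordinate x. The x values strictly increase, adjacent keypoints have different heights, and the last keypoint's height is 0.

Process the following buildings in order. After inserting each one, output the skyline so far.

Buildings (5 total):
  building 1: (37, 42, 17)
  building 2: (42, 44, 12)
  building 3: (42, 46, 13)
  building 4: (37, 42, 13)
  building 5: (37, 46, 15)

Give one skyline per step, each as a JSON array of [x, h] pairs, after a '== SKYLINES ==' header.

== SKYLINES ==
[[37,17],[42,0]]
[[37,17],[42,12],[44,0]]
[[37,17],[42,13],[46,0]]
[[37,17],[42,13],[46,0]]
[[37,17],[42,15],[46,0]]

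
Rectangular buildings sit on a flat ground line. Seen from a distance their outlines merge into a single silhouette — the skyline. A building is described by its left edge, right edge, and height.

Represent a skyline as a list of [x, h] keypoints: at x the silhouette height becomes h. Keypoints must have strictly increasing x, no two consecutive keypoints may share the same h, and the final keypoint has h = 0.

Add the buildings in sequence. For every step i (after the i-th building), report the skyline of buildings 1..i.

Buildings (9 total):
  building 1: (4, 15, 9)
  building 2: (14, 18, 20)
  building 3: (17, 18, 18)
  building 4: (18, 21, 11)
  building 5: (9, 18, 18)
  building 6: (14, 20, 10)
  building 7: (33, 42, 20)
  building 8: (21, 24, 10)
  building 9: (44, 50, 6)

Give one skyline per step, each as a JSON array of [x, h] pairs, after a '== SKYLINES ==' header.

== SKYLINES ==
[[4,9],[15,0]]
[[4,9],[14,20],[18,0]]
[[4,9],[14,20],[18,0]]
[[4,9],[14,20],[18,11],[21,0]]
[[4,9],[9,18],[14,20],[18,11],[21,0]]
[[4,9],[9,18],[14,20],[18,11],[21,0]]
[[4,9],[9,18],[14,20],[18,11],[21,0],[33,20],[42,0]]
[[4,9],[9,18],[14,20],[18,11],[21,10],[24,0],[33,20],[42,0]]
[[4,9],[9,18],[14,20],[18,11],[21,10],[24,0],[33,20],[42,0],[44,6],[50,0]]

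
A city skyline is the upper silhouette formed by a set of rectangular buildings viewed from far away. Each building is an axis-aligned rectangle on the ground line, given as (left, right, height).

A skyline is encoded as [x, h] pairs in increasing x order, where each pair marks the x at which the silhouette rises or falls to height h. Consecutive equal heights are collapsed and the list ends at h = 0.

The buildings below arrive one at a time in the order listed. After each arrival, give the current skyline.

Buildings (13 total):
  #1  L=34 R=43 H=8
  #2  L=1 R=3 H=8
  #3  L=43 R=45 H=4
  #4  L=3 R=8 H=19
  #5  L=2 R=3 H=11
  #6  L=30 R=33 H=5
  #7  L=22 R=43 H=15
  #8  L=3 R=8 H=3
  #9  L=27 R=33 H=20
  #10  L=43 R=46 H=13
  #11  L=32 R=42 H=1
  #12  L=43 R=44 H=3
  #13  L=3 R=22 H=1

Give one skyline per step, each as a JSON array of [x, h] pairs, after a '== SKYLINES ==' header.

== SKYLINES ==
[[34,8],[43,0]]
[[1,8],[3,0],[34,8],[43,0]]
[[1,8],[3,0],[34,8],[43,4],[45,0]]
[[1,8],[3,19],[8,0],[34,8],[43,4],[45,0]]
[[1,8],[2,11],[3,19],[8,0],[34,8],[43,4],[45,0]]
[[1,8],[2,11],[3,19],[8,0],[30,5],[33,0],[34,8],[43,4],[45,0]]
[[1,8],[2,11],[3,19],[8,0],[22,15],[43,4],[45,0]]
[[1,8],[2,11],[3,19],[8,0],[22,15],[43,4],[45,0]]
[[1,8],[2,11],[3,19],[8,0],[22,15],[27,20],[33,15],[43,4],[45,0]]
[[1,8],[2,11],[3,19],[8,0],[22,15],[27,20],[33,15],[43,13],[46,0]]
[[1,8],[2,11],[3,19],[8,0],[22,15],[27,20],[33,15],[43,13],[46,0]]
[[1,8],[2,11],[3,19],[8,0],[22,15],[27,20],[33,15],[43,13],[46,0]]
[[1,8],[2,11],[3,19],[8,1],[22,15],[27,20],[33,15],[43,13],[46,0]]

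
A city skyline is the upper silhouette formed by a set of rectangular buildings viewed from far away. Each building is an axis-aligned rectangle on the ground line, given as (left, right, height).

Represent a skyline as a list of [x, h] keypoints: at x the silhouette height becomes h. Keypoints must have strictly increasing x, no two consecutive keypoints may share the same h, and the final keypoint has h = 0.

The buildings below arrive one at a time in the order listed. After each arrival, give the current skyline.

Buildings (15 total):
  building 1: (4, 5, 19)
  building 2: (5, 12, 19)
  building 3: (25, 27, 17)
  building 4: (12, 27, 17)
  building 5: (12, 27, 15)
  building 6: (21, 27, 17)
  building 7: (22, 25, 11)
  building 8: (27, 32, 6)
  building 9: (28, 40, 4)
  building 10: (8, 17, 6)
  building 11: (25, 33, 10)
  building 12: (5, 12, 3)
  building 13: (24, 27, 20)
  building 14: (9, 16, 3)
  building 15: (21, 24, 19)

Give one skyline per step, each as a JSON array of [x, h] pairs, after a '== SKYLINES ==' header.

== SKYLINES ==
[[4,19],[5,0]]
[[4,19],[12,0]]
[[4,19],[12,0],[25,17],[27,0]]
[[4,19],[12,17],[27,0]]
[[4,19],[12,17],[27,0]]
[[4,19],[12,17],[27,0]]
[[4,19],[12,17],[27,0]]
[[4,19],[12,17],[27,6],[32,0]]
[[4,19],[12,17],[27,6],[32,4],[40,0]]
[[4,19],[12,17],[27,6],[32,4],[40,0]]
[[4,19],[12,17],[27,10],[33,4],[40,0]]
[[4,19],[12,17],[27,10],[33,4],[40,0]]
[[4,19],[12,17],[24,20],[27,10],[33,4],[40,0]]
[[4,19],[12,17],[24,20],[27,10],[33,4],[40,0]]
[[4,19],[12,17],[21,19],[24,20],[27,10],[33,4],[40,0]]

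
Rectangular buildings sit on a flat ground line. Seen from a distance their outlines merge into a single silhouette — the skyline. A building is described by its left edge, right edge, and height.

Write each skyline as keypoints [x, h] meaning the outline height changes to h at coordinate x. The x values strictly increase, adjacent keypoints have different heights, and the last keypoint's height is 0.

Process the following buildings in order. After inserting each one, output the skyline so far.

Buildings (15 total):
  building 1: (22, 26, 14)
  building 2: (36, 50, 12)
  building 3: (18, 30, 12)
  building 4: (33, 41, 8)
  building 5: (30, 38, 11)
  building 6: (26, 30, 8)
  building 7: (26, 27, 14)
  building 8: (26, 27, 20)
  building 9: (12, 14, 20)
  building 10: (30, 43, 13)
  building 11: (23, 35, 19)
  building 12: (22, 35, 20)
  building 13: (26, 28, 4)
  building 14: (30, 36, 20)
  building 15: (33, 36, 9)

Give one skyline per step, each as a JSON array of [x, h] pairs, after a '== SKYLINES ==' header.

== SKYLINES ==
[[22,14],[26,0]]
[[22,14],[26,0],[36,12],[50,0]]
[[18,12],[22,14],[26,12],[30,0],[36,12],[50,0]]
[[18,12],[22,14],[26,12],[30,0],[33,8],[36,12],[50,0]]
[[18,12],[22,14],[26,12],[30,11],[36,12],[50,0]]
[[18,12],[22,14],[26,12],[30,11],[36,12],[50,0]]
[[18,12],[22,14],[27,12],[30,11],[36,12],[50,0]]
[[18,12],[22,14],[26,20],[27,12],[30,11],[36,12],[50,0]]
[[12,20],[14,0],[18,12],[22,14],[26,20],[27,12],[30,11],[36,12],[50,0]]
[[12,20],[14,0],[18,12],[22,14],[26,20],[27,12],[30,13],[43,12],[50,0]]
[[12,20],[14,0],[18,12],[22,14],[23,19],[26,20],[27,19],[35,13],[43,12],[50,0]]
[[12,20],[14,0],[18,12],[22,20],[35,13],[43,12],[50,0]]
[[12,20],[14,0],[18,12],[22,20],[35,13],[43,12],[50,0]]
[[12,20],[14,0],[18,12],[22,20],[36,13],[43,12],[50,0]]
[[12,20],[14,0],[18,12],[22,20],[36,13],[43,12],[50,0]]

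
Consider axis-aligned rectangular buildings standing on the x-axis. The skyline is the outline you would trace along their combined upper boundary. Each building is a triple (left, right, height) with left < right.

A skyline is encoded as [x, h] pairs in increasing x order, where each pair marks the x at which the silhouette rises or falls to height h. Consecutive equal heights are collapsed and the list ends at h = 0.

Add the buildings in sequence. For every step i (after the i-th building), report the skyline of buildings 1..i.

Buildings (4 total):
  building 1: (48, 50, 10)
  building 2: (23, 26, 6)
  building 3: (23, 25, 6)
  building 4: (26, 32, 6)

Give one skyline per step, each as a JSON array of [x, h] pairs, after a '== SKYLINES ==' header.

== SKYLINES ==
[[48,10],[50,0]]
[[23,6],[26,0],[48,10],[50,0]]
[[23,6],[26,0],[48,10],[50,0]]
[[23,6],[32,0],[48,10],[50,0]]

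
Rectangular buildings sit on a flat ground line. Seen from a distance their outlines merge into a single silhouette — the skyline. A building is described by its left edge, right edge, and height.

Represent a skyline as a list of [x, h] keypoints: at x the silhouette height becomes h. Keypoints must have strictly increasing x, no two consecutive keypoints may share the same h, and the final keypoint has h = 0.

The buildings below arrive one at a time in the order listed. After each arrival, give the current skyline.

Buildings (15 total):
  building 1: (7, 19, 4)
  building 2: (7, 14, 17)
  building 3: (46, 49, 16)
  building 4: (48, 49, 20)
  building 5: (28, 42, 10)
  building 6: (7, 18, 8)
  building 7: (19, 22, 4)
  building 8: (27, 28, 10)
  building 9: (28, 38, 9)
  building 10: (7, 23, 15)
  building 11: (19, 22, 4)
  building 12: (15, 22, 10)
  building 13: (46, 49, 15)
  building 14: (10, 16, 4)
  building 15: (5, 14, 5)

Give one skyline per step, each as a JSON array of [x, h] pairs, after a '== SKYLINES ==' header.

== SKYLINES ==
[[7,4],[19,0]]
[[7,17],[14,4],[19,0]]
[[7,17],[14,4],[19,0],[46,16],[49,0]]
[[7,17],[14,4],[19,0],[46,16],[48,20],[49,0]]
[[7,17],[14,4],[19,0],[28,10],[42,0],[46,16],[48,20],[49,0]]
[[7,17],[14,8],[18,4],[19,0],[28,10],[42,0],[46,16],[48,20],[49,0]]
[[7,17],[14,8],[18,4],[22,0],[28,10],[42,0],[46,16],[48,20],[49,0]]
[[7,17],[14,8],[18,4],[22,0],[27,10],[42,0],[46,16],[48,20],[49,0]]
[[7,17],[14,8],[18,4],[22,0],[27,10],[42,0],[46,16],[48,20],[49,0]]
[[7,17],[14,15],[23,0],[27,10],[42,0],[46,16],[48,20],[49,0]]
[[7,17],[14,15],[23,0],[27,10],[42,0],[46,16],[48,20],[49,0]]
[[7,17],[14,15],[23,0],[27,10],[42,0],[46,16],[48,20],[49,0]]
[[7,17],[14,15],[23,0],[27,10],[42,0],[46,16],[48,20],[49,0]]
[[7,17],[14,15],[23,0],[27,10],[42,0],[46,16],[48,20],[49,0]]
[[5,5],[7,17],[14,15],[23,0],[27,10],[42,0],[46,16],[48,20],[49,0]]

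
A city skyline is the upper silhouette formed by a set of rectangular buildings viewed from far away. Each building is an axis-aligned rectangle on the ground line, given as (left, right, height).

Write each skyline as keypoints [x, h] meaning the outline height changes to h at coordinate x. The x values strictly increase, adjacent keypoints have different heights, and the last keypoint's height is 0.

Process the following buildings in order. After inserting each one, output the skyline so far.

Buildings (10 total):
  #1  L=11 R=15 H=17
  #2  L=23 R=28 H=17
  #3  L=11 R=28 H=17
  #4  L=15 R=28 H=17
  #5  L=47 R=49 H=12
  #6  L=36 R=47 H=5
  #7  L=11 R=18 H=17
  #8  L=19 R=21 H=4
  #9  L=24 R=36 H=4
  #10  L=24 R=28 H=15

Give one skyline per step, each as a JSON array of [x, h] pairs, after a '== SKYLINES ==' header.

== SKYLINES ==
[[11,17],[15,0]]
[[11,17],[15,0],[23,17],[28,0]]
[[11,17],[28,0]]
[[11,17],[28,0]]
[[11,17],[28,0],[47,12],[49,0]]
[[11,17],[28,0],[36,5],[47,12],[49,0]]
[[11,17],[28,0],[36,5],[47,12],[49,0]]
[[11,17],[28,0],[36,5],[47,12],[49,0]]
[[11,17],[28,4],[36,5],[47,12],[49,0]]
[[11,17],[28,4],[36,5],[47,12],[49,0]]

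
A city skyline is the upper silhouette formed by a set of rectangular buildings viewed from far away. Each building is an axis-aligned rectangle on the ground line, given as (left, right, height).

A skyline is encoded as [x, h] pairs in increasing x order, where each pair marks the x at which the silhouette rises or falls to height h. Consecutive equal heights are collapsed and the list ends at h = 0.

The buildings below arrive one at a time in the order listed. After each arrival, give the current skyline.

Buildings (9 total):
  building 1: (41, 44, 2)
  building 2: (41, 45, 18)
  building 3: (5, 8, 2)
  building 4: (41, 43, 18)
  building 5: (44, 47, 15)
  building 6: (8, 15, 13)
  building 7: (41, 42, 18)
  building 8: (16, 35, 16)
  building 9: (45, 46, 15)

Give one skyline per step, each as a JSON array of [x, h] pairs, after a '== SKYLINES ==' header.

== SKYLINES ==
[[41,2],[44,0]]
[[41,18],[45,0]]
[[5,2],[8,0],[41,18],[45,0]]
[[5,2],[8,0],[41,18],[45,0]]
[[5,2],[8,0],[41,18],[45,15],[47,0]]
[[5,2],[8,13],[15,0],[41,18],[45,15],[47,0]]
[[5,2],[8,13],[15,0],[41,18],[45,15],[47,0]]
[[5,2],[8,13],[15,0],[16,16],[35,0],[41,18],[45,15],[47,0]]
[[5,2],[8,13],[15,0],[16,16],[35,0],[41,18],[45,15],[47,0]]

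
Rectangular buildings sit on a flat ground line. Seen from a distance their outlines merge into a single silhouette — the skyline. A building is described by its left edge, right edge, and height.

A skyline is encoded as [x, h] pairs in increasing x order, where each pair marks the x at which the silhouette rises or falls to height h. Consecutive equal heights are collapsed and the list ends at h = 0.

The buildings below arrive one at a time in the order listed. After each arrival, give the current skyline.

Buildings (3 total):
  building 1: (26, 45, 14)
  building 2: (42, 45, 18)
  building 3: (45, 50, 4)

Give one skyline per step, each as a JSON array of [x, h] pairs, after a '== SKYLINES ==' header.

== SKYLINES ==
[[26,14],[45,0]]
[[26,14],[42,18],[45,0]]
[[26,14],[42,18],[45,4],[50,0]]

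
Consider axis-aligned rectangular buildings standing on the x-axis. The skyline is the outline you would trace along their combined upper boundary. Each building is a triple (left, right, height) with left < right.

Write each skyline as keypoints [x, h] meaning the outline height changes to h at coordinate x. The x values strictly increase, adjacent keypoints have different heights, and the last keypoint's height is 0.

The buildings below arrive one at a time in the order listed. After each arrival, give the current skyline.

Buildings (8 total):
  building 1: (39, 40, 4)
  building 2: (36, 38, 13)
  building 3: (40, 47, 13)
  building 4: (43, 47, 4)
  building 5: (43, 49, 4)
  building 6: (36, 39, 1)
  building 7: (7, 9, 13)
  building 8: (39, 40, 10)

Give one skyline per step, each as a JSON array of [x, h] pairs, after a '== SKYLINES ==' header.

== SKYLINES ==
[[39,4],[40,0]]
[[36,13],[38,0],[39,4],[40,0]]
[[36,13],[38,0],[39,4],[40,13],[47,0]]
[[36,13],[38,0],[39,4],[40,13],[47,0]]
[[36,13],[38,0],[39,4],[40,13],[47,4],[49,0]]
[[36,13],[38,1],[39,4],[40,13],[47,4],[49,0]]
[[7,13],[9,0],[36,13],[38,1],[39,4],[40,13],[47,4],[49,0]]
[[7,13],[9,0],[36,13],[38,1],[39,10],[40,13],[47,4],[49,0]]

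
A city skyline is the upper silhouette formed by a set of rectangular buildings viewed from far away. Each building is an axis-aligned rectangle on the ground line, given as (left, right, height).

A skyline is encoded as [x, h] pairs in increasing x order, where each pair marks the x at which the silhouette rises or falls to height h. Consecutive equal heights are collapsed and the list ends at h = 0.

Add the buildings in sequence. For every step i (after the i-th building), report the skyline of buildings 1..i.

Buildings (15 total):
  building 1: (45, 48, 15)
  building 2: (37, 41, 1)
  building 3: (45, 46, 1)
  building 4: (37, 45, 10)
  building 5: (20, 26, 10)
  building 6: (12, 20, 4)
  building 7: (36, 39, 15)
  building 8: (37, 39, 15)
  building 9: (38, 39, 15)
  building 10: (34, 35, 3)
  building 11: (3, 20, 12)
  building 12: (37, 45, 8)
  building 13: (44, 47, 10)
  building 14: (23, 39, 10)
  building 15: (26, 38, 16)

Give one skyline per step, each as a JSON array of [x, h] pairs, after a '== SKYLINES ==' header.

== SKYLINES ==
[[45,15],[48,0]]
[[37,1],[41,0],[45,15],[48,0]]
[[37,1],[41,0],[45,15],[48,0]]
[[37,10],[45,15],[48,0]]
[[20,10],[26,0],[37,10],[45,15],[48,0]]
[[12,4],[20,10],[26,0],[37,10],[45,15],[48,0]]
[[12,4],[20,10],[26,0],[36,15],[39,10],[45,15],[48,0]]
[[12,4],[20,10],[26,0],[36,15],[39,10],[45,15],[48,0]]
[[12,4],[20,10],[26,0],[36,15],[39,10],[45,15],[48,0]]
[[12,4],[20,10],[26,0],[34,3],[35,0],[36,15],[39,10],[45,15],[48,0]]
[[3,12],[20,10],[26,0],[34,3],[35,0],[36,15],[39,10],[45,15],[48,0]]
[[3,12],[20,10],[26,0],[34,3],[35,0],[36,15],[39,10],[45,15],[48,0]]
[[3,12],[20,10],[26,0],[34,3],[35,0],[36,15],[39,10],[45,15],[48,0]]
[[3,12],[20,10],[36,15],[39,10],[45,15],[48,0]]
[[3,12],[20,10],[26,16],[38,15],[39,10],[45,15],[48,0]]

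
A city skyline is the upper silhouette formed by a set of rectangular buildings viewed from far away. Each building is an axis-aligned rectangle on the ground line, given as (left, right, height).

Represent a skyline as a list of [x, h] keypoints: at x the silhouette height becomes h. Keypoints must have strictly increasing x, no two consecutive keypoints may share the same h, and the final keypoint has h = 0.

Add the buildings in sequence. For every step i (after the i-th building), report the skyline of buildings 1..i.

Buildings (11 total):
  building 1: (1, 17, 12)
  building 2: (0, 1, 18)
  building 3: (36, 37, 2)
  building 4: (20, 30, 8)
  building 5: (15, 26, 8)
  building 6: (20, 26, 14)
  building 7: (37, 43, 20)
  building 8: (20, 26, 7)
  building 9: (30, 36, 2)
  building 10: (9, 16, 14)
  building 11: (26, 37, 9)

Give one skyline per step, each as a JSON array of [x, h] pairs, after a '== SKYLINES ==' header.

== SKYLINES ==
[[1,12],[17,0]]
[[0,18],[1,12],[17,0]]
[[0,18],[1,12],[17,0],[36,2],[37,0]]
[[0,18],[1,12],[17,0],[20,8],[30,0],[36,2],[37,0]]
[[0,18],[1,12],[17,8],[30,0],[36,2],[37,0]]
[[0,18],[1,12],[17,8],[20,14],[26,8],[30,0],[36,2],[37,0]]
[[0,18],[1,12],[17,8],[20,14],[26,8],[30,0],[36,2],[37,20],[43,0]]
[[0,18],[1,12],[17,8],[20,14],[26,8],[30,0],[36,2],[37,20],[43,0]]
[[0,18],[1,12],[17,8],[20,14],[26,8],[30,2],[37,20],[43,0]]
[[0,18],[1,12],[9,14],[16,12],[17,8],[20,14],[26,8],[30,2],[37,20],[43,0]]
[[0,18],[1,12],[9,14],[16,12],[17,8],[20,14],[26,9],[37,20],[43,0]]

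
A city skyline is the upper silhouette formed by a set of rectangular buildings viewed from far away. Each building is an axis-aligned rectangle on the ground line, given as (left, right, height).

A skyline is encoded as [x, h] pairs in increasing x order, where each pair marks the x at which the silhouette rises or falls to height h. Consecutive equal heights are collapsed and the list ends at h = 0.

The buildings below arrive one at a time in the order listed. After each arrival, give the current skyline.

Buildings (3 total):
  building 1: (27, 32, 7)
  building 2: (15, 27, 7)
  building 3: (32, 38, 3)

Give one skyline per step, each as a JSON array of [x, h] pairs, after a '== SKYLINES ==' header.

== SKYLINES ==
[[27,7],[32,0]]
[[15,7],[32,0]]
[[15,7],[32,3],[38,0]]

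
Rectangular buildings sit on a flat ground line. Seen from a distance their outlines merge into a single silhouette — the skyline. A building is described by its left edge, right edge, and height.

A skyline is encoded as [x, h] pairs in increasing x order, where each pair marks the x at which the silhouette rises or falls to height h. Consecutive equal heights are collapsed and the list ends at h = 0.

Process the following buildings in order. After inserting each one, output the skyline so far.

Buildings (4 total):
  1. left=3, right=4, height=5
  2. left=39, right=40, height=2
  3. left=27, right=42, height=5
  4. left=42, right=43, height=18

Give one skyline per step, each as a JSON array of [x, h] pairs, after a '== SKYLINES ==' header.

== SKYLINES ==
[[3,5],[4,0]]
[[3,5],[4,0],[39,2],[40,0]]
[[3,5],[4,0],[27,5],[42,0]]
[[3,5],[4,0],[27,5],[42,18],[43,0]]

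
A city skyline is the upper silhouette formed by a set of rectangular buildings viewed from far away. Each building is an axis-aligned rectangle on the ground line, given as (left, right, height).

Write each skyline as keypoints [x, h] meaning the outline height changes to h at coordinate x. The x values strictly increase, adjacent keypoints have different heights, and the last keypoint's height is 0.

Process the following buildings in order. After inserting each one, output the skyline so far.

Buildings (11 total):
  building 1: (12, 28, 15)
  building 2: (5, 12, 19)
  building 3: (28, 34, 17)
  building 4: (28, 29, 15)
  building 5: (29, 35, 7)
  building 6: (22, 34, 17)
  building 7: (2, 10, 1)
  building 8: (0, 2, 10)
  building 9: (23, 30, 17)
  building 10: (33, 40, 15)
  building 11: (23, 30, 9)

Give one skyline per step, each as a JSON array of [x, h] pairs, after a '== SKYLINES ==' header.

== SKYLINES ==
[[12,15],[28,0]]
[[5,19],[12,15],[28,0]]
[[5,19],[12,15],[28,17],[34,0]]
[[5,19],[12,15],[28,17],[34,0]]
[[5,19],[12,15],[28,17],[34,7],[35,0]]
[[5,19],[12,15],[22,17],[34,7],[35,0]]
[[2,1],[5,19],[12,15],[22,17],[34,7],[35,0]]
[[0,10],[2,1],[5,19],[12,15],[22,17],[34,7],[35,0]]
[[0,10],[2,1],[5,19],[12,15],[22,17],[34,7],[35,0]]
[[0,10],[2,1],[5,19],[12,15],[22,17],[34,15],[40,0]]
[[0,10],[2,1],[5,19],[12,15],[22,17],[34,15],[40,0]]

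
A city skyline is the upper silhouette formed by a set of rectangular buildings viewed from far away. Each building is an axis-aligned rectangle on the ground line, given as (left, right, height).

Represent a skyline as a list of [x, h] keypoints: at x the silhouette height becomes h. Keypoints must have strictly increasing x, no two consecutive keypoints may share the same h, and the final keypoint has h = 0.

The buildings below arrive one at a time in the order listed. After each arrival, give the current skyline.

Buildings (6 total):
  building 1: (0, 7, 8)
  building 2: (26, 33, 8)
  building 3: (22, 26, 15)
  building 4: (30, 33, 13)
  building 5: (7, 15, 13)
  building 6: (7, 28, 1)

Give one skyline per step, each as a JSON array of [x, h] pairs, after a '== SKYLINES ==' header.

== SKYLINES ==
[[0,8],[7,0]]
[[0,8],[7,0],[26,8],[33,0]]
[[0,8],[7,0],[22,15],[26,8],[33,0]]
[[0,8],[7,0],[22,15],[26,8],[30,13],[33,0]]
[[0,8],[7,13],[15,0],[22,15],[26,8],[30,13],[33,0]]
[[0,8],[7,13],[15,1],[22,15],[26,8],[30,13],[33,0]]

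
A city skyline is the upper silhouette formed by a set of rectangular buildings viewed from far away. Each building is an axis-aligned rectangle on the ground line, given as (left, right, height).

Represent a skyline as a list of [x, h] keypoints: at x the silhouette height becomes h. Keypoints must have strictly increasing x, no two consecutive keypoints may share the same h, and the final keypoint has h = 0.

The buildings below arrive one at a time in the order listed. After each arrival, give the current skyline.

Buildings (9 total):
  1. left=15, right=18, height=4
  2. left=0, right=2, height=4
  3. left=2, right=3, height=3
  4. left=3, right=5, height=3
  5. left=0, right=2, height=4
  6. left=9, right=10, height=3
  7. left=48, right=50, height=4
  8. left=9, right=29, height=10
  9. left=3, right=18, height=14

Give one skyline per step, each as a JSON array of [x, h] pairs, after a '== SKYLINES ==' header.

== SKYLINES ==
[[15,4],[18,0]]
[[0,4],[2,0],[15,4],[18,0]]
[[0,4],[2,3],[3,0],[15,4],[18,0]]
[[0,4],[2,3],[5,0],[15,4],[18,0]]
[[0,4],[2,3],[5,0],[15,4],[18,0]]
[[0,4],[2,3],[5,0],[9,3],[10,0],[15,4],[18,0]]
[[0,4],[2,3],[5,0],[9,3],[10,0],[15,4],[18,0],[48,4],[50,0]]
[[0,4],[2,3],[5,0],[9,10],[29,0],[48,4],[50,0]]
[[0,4],[2,3],[3,14],[18,10],[29,0],[48,4],[50,0]]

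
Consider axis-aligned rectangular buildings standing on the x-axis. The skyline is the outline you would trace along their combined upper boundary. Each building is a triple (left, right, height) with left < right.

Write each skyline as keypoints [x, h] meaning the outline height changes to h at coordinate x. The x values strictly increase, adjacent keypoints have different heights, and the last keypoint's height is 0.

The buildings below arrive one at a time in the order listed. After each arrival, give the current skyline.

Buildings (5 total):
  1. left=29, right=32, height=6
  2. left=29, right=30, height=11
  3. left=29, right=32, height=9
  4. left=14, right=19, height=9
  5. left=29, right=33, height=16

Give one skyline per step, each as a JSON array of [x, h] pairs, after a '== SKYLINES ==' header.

== SKYLINES ==
[[29,6],[32,0]]
[[29,11],[30,6],[32,0]]
[[29,11],[30,9],[32,0]]
[[14,9],[19,0],[29,11],[30,9],[32,0]]
[[14,9],[19,0],[29,16],[33,0]]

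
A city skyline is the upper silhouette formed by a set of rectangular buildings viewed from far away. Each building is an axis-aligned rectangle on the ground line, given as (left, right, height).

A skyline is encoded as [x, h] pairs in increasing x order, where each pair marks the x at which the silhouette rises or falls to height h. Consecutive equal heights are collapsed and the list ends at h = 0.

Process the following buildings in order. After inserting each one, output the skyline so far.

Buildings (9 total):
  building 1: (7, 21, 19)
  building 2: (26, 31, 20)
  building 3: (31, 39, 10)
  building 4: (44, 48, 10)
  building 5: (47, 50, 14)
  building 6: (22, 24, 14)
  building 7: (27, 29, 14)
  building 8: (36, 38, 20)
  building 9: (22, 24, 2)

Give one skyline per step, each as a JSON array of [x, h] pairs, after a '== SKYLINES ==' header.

== SKYLINES ==
[[7,19],[21,0]]
[[7,19],[21,0],[26,20],[31,0]]
[[7,19],[21,0],[26,20],[31,10],[39,0]]
[[7,19],[21,0],[26,20],[31,10],[39,0],[44,10],[48,0]]
[[7,19],[21,0],[26,20],[31,10],[39,0],[44,10],[47,14],[50,0]]
[[7,19],[21,0],[22,14],[24,0],[26,20],[31,10],[39,0],[44,10],[47,14],[50,0]]
[[7,19],[21,0],[22,14],[24,0],[26,20],[31,10],[39,0],[44,10],[47,14],[50,0]]
[[7,19],[21,0],[22,14],[24,0],[26,20],[31,10],[36,20],[38,10],[39,0],[44,10],[47,14],[50,0]]
[[7,19],[21,0],[22,14],[24,0],[26,20],[31,10],[36,20],[38,10],[39,0],[44,10],[47,14],[50,0]]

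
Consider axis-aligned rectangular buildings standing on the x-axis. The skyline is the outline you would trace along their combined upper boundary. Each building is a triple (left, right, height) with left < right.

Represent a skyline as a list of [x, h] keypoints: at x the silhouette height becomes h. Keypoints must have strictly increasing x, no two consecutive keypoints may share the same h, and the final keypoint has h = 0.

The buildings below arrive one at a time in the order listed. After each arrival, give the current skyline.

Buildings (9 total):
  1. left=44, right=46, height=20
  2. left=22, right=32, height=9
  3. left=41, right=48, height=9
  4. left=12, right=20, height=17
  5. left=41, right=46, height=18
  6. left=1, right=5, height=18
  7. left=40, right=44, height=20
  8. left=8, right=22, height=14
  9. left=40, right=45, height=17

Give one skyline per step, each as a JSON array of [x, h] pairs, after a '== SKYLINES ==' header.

== SKYLINES ==
[[44,20],[46,0]]
[[22,9],[32,0],[44,20],[46,0]]
[[22,9],[32,0],[41,9],[44,20],[46,9],[48,0]]
[[12,17],[20,0],[22,9],[32,0],[41,9],[44,20],[46,9],[48,0]]
[[12,17],[20,0],[22,9],[32,0],[41,18],[44,20],[46,9],[48,0]]
[[1,18],[5,0],[12,17],[20,0],[22,9],[32,0],[41,18],[44,20],[46,9],[48,0]]
[[1,18],[5,0],[12,17],[20,0],[22,9],[32,0],[40,20],[46,9],[48,0]]
[[1,18],[5,0],[8,14],[12,17],[20,14],[22,9],[32,0],[40,20],[46,9],[48,0]]
[[1,18],[5,0],[8,14],[12,17],[20,14],[22,9],[32,0],[40,20],[46,9],[48,0]]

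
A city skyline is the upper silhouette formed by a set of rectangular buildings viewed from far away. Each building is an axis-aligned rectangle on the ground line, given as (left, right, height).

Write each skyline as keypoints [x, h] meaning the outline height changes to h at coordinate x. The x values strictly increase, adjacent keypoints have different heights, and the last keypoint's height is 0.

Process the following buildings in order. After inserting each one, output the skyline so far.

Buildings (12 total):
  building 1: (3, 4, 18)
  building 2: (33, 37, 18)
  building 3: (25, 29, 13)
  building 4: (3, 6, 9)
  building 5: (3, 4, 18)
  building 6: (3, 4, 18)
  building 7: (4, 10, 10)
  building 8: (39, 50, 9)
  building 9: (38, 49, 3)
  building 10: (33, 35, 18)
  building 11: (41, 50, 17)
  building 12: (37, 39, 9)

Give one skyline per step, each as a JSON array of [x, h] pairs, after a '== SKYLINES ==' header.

== SKYLINES ==
[[3,18],[4,0]]
[[3,18],[4,0],[33,18],[37,0]]
[[3,18],[4,0],[25,13],[29,0],[33,18],[37,0]]
[[3,18],[4,9],[6,0],[25,13],[29,0],[33,18],[37,0]]
[[3,18],[4,9],[6,0],[25,13],[29,0],[33,18],[37,0]]
[[3,18],[4,9],[6,0],[25,13],[29,0],[33,18],[37,0]]
[[3,18],[4,10],[10,0],[25,13],[29,0],[33,18],[37,0]]
[[3,18],[4,10],[10,0],[25,13],[29,0],[33,18],[37,0],[39,9],[50,0]]
[[3,18],[4,10],[10,0],[25,13],[29,0],[33,18],[37,0],[38,3],[39,9],[50,0]]
[[3,18],[4,10],[10,0],[25,13],[29,0],[33,18],[37,0],[38,3],[39,9],[50,0]]
[[3,18],[4,10],[10,0],[25,13],[29,0],[33,18],[37,0],[38,3],[39,9],[41,17],[50,0]]
[[3,18],[4,10],[10,0],[25,13],[29,0],[33,18],[37,9],[41,17],[50,0]]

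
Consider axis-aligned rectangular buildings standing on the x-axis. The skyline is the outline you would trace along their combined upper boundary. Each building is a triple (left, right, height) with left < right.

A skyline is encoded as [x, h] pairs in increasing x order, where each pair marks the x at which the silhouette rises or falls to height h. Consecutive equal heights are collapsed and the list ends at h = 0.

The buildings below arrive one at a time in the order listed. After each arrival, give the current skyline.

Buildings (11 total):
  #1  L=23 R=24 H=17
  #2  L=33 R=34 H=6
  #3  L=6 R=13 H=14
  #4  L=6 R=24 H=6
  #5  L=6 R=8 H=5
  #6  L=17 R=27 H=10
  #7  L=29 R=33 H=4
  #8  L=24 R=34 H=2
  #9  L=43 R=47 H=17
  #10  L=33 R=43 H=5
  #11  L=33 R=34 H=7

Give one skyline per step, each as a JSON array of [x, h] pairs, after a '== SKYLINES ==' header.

== SKYLINES ==
[[23,17],[24,0]]
[[23,17],[24,0],[33,6],[34,0]]
[[6,14],[13,0],[23,17],[24,0],[33,6],[34,0]]
[[6,14],[13,6],[23,17],[24,0],[33,6],[34,0]]
[[6,14],[13,6],[23,17],[24,0],[33,6],[34,0]]
[[6,14],[13,6],[17,10],[23,17],[24,10],[27,0],[33,6],[34,0]]
[[6,14],[13,6],[17,10],[23,17],[24,10],[27,0],[29,4],[33,6],[34,0]]
[[6,14],[13,6],[17,10],[23,17],[24,10],[27,2],[29,4],[33,6],[34,0]]
[[6,14],[13,6],[17,10],[23,17],[24,10],[27,2],[29,4],[33,6],[34,0],[43,17],[47,0]]
[[6,14],[13,6],[17,10],[23,17],[24,10],[27,2],[29,4],[33,6],[34,5],[43,17],[47,0]]
[[6,14],[13,6],[17,10],[23,17],[24,10],[27,2],[29,4],[33,7],[34,5],[43,17],[47,0]]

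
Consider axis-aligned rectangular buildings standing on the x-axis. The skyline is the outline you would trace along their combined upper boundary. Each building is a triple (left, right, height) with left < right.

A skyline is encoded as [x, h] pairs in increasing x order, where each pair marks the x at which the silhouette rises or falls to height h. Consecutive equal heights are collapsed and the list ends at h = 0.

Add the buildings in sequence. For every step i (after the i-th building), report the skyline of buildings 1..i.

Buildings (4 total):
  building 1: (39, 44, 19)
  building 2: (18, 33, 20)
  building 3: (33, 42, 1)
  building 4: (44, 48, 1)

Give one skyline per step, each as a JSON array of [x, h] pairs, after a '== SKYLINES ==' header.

== SKYLINES ==
[[39,19],[44,0]]
[[18,20],[33,0],[39,19],[44,0]]
[[18,20],[33,1],[39,19],[44,0]]
[[18,20],[33,1],[39,19],[44,1],[48,0]]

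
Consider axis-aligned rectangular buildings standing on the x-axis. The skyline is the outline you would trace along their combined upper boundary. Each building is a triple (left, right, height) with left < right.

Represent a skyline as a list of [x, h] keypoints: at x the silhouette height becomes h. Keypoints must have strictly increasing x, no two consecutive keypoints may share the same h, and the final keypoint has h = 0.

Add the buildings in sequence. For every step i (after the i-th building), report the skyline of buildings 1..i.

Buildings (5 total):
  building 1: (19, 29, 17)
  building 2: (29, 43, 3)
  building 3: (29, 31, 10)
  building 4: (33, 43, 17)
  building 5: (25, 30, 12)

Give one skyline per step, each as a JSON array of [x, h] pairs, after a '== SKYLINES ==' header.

== SKYLINES ==
[[19,17],[29,0]]
[[19,17],[29,3],[43,0]]
[[19,17],[29,10],[31,3],[43,0]]
[[19,17],[29,10],[31,3],[33,17],[43,0]]
[[19,17],[29,12],[30,10],[31,3],[33,17],[43,0]]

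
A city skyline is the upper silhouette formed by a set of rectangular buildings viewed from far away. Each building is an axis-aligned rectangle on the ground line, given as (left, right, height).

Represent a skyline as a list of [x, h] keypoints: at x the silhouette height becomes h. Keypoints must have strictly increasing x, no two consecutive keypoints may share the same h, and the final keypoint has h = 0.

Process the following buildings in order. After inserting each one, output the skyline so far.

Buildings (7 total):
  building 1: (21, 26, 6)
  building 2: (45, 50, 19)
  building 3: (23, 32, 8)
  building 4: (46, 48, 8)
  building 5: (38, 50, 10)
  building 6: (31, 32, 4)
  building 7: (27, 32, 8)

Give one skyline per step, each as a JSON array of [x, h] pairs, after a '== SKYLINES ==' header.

== SKYLINES ==
[[21,6],[26,0]]
[[21,6],[26,0],[45,19],[50,0]]
[[21,6],[23,8],[32,0],[45,19],[50,0]]
[[21,6],[23,8],[32,0],[45,19],[50,0]]
[[21,6],[23,8],[32,0],[38,10],[45,19],[50,0]]
[[21,6],[23,8],[32,0],[38,10],[45,19],[50,0]]
[[21,6],[23,8],[32,0],[38,10],[45,19],[50,0]]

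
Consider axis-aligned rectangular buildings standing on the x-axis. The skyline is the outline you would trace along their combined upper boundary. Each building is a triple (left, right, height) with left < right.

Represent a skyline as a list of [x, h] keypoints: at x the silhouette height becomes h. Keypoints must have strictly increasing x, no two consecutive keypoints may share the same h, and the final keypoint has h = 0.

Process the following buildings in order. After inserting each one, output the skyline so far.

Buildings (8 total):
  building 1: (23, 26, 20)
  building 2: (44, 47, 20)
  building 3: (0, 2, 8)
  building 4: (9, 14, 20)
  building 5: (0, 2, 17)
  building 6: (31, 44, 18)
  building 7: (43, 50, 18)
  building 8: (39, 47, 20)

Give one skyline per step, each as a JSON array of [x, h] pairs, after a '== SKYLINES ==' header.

== SKYLINES ==
[[23,20],[26,0]]
[[23,20],[26,0],[44,20],[47,0]]
[[0,8],[2,0],[23,20],[26,0],[44,20],[47,0]]
[[0,8],[2,0],[9,20],[14,0],[23,20],[26,0],[44,20],[47,0]]
[[0,17],[2,0],[9,20],[14,0],[23,20],[26,0],[44,20],[47,0]]
[[0,17],[2,0],[9,20],[14,0],[23,20],[26,0],[31,18],[44,20],[47,0]]
[[0,17],[2,0],[9,20],[14,0],[23,20],[26,0],[31,18],[44,20],[47,18],[50,0]]
[[0,17],[2,0],[9,20],[14,0],[23,20],[26,0],[31,18],[39,20],[47,18],[50,0]]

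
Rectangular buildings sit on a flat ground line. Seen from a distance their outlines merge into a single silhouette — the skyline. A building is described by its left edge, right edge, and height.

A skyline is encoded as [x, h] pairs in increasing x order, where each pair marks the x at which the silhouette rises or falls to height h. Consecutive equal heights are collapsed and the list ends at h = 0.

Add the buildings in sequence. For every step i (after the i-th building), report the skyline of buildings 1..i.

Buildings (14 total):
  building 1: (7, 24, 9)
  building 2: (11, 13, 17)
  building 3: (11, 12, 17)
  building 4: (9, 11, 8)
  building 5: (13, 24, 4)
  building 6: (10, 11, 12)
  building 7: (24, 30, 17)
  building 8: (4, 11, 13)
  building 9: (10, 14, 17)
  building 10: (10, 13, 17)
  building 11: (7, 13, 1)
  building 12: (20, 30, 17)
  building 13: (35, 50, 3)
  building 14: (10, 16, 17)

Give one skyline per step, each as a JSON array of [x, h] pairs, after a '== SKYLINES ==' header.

== SKYLINES ==
[[7,9],[24,0]]
[[7,9],[11,17],[13,9],[24,0]]
[[7,9],[11,17],[13,9],[24,0]]
[[7,9],[11,17],[13,9],[24,0]]
[[7,9],[11,17],[13,9],[24,0]]
[[7,9],[10,12],[11,17],[13,9],[24,0]]
[[7,9],[10,12],[11,17],[13,9],[24,17],[30,0]]
[[4,13],[11,17],[13,9],[24,17],[30,0]]
[[4,13],[10,17],[14,9],[24,17],[30,0]]
[[4,13],[10,17],[14,9],[24,17],[30,0]]
[[4,13],[10,17],[14,9],[24,17],[30,0]]
[[4,13],[10,17],[14,9],[20,17],[30,0]]
[[4,13],[10,17],[14,9],[20,17],[30,0],[35,3],[50,0]]
[[4,13],[10,17],[16,9],[20,17],[30,0],[35,3],[50,0]]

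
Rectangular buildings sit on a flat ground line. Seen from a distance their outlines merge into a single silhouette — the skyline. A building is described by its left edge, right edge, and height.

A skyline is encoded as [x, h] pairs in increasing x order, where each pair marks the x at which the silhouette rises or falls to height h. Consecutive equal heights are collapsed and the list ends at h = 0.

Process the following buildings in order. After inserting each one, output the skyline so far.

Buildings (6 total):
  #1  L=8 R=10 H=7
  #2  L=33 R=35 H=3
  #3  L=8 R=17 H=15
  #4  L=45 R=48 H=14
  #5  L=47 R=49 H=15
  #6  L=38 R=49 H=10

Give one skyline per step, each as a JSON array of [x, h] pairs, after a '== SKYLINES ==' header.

== SKYLINES ==
[[8,7],[10,0]]
[[8,7],[10,0],[33,3],[35,0]]
[[8,15],[17,0],[33,3],[35,0]]
[[8,15],[17,0],[33,3],[35,0],[45,14],[48,0]]
[[8,15],[17,0],[33,3],[35,0],[45,14],[47,15],[49,0]]
[[8,15],[17,0],[33,3],[35,0],[38,10],[45,14],[47,15],[49,0]]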